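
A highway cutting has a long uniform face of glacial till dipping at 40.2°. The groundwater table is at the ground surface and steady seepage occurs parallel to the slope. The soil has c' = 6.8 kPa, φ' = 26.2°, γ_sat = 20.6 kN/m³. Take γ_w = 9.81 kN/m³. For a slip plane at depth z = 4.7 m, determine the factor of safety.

FS = 0.45

With seepage parallel to the slope and the water table at the surface, the effective normal stress on the slip plane uses the buoyant unit weight γ' = γ_sat − γ_w while the driving shear stress uses γ_sat:
FS = [c' + γ' z cos²β tanφ'] / [γ_sat z sinβ cosβ]
γ' = 20.6 − 9.81 = 10.79 kN/m³
Numerator = 6.8 + 10.79·4.7·cos²40.2°·tan26.2° = 6.8 + 10.79·4.7·0.5834·0.4921 = 21.358 kPa
Denominator = 20.6·4.7·sin40.2°·cos40.2° = 20.6·4.7·0.6455·0.7638 = 47.732 kPa
FS = 21.358 / 47.732 = 0.447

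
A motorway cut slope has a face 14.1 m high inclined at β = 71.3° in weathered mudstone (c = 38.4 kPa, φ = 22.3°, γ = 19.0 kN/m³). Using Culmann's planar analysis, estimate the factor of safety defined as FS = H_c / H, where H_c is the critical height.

H_c = (4c/γ) · sinβ cosφ / [1 − cos(β − φ)]
    = (4·38.4/19.0) · sin71.3°·cos22.3° / [1 − cos49.0°]
    = 8.084 · 0.8764 / 0.3439 = 20.60 m
FS = H_c / H = 20.60 / 14.1 = 1.461

FS = 1.46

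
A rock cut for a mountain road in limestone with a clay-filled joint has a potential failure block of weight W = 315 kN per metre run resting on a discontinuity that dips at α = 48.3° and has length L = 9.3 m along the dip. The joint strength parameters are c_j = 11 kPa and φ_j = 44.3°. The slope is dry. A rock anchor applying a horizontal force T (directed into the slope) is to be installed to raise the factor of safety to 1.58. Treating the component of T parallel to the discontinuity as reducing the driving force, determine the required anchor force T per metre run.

T = 36 kN/m

Resolving forces along and normal to the sliding plane, with the horizontal anchor force T adding T·sinα to the effective normal force and T·cosα acting up the plane against the driving force:
FS = [c_jL + (W cosα + T sinα) tanφ_j] / [W sinα − T cosα]
Without the anchor: N' = 209.5 kN/m, driving T_d = 235.2 kN/m, resisting R = 11·9.3 + 209.5·tan44.3° = 306.8 kN/m, FS = 1.30.
Setting FS = 1.58 and solving for T:
1.58·(235.2 − T cos48.3°) = 306.8 + T sin48.3°·tan44.3°
T·(sin48.3°·tan44.3° + 1.58·cos48.3°) = 1.58·235.2 − 306.8
T·(0.7466·0.9759 + 1.58·0.6652) = 371.6 − 306.8 = 64.8
T·1.7797 = 64.8
T = 36.4 kN/m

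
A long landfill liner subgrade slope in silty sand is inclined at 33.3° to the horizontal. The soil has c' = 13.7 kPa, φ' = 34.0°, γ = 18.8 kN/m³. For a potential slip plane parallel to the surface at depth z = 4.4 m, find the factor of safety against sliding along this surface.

FS = 1.39

For an infinite slope with a slip plane parallel to the surface (no pore pressure): FS = [c' + γz cos²β tanφ'] / [γz sinβ cosβ].
γz = 18.8·4.4 = 82.72 kN/m²
Numerator = 13.7 + 82.72·cos²33.3°·tan34.0° = 13.7 + 82.72·0.6986·0.6745 = 52.677 kPa
Denominator = 82.72·sin33.3°·cos33.3° = 82.72·0.5490·0.8358 = 37.958 kPa
FS = 52.677 / 37.958 = 1.388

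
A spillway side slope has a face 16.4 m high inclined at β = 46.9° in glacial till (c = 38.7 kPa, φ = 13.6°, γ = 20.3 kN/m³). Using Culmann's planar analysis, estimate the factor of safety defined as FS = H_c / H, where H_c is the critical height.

FS = 2.01

H_c = (4c/γ) · sinβ cosφ / [1 − cos(β − φ)]
    = (4·38.7/20.3) · sin46.9°·cos13.6° / [1 − cos33.3°]
    = 7.626 · 0.7097 / 0.1642 = 32.96 m
FS = H_c / H = 32.96 / 16.4 = 2.010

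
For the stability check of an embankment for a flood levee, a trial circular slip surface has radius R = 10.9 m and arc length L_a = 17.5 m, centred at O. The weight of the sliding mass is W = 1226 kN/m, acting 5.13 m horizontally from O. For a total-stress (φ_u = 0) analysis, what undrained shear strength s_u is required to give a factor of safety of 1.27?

FS = s_u·L_a·R / (W·d), so s_u = FS·W·d / (L_a·R).
s_u = 1.27·1226·5.13 / (17.50·10.9) = 7987.5 / 190.75 = 41.87 kPa

s_u = 41.9 kPa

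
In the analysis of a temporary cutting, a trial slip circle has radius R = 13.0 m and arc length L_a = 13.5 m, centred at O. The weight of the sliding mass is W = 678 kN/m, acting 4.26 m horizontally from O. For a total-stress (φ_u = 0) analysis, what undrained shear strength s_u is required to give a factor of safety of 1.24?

s_u = 20.4 kPa

FS = s_u·L_a·R / (W·d), so s_u = FS·W·d / (L_a·R).
s_u = 1.24·678·4.26 / (13.50·13.0) = 3581.5 / 175.50 = 20.41 kPa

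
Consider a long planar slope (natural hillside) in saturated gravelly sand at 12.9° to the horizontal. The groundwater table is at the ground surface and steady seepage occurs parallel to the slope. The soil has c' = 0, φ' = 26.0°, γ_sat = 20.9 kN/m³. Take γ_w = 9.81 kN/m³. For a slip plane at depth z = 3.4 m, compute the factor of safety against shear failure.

With seepage parallel to the slope and the water table at the surface, the effective normal stress on the slip plane uses the buoyant unit weight γ' = γ_sat − γ_w while the driving shear stress uses γ_sat:
FS = [c' + γ' z cos²β tanφ'] / [γ_sat z sinβ cosβ]
(For c' = 0 this reduces to FS = (γ'/γ_sat)·tanφ'/tanβ.)
γ' = 20.9 − 9.81 = 11.09 kN/m³
Numerator = 0.0 + 11.09·3.4·cos²12.9°·tan26.0° = 0.0 + 11.09·3.4·0.9502·0.4877 = 17.474 kPa
Denominator = 20.9·3.4·sin12.9°·cos12.9° = 20.9·3.4·0.2233·0.9748 = 15.464 kPa
FS = 17.474 / 15.464 = 1.130

FS = 1.13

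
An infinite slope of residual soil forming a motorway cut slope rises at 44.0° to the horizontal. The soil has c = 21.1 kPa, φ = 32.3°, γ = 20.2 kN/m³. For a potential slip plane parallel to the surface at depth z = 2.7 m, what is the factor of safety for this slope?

FS = 1.43

For an infinite slope with a slip plane parallel to the surface (no pore pressure): FS = [c + γz cos²β tanφ] / [γz sinβ cosβ].
γz = 20.2·2.7 = 54.54 kN/m²
Numerator = 21.1 + 54.54·cos²44.0°·tan32.3° = 21.1 + 54.54·0.5174·0.6322 = 38.941 kPa
Denominator = 54.54·sin44.0°·cos44.0° = 54.54·0.6947·0.7193 = 27.253 kPa
FS = 38.941 / 27.253 = 1.429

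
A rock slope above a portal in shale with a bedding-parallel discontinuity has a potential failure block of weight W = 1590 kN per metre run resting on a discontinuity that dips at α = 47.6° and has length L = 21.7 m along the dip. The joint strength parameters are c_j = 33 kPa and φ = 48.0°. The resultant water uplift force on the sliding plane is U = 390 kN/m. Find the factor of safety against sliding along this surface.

FS = 1.26

Resolving the block weight along and normal to the plane and applying the Mohr–Coulomb strength on the joint:
N' = W cosα − U = 1590·cos47.6° − 390 = 682.1 kN/m
Driving force T = W sinα = 1590·sin47.6° = 1174.1 kN/m
Resisting force R = c_j·L + N'·tanφ = 33·21.7 + 682.1·tan48.0° = 716.1 + 757.6 = 1473.7 kN/m
FS = R / T = 1473.7 / 1174.1 = 1.255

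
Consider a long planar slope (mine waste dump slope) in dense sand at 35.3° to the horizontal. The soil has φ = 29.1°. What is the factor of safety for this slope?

For a dry cohesionless infinite slope the factor of safety is FS = tanφ / tanβ.
FS = tan29.1° / tan35.3° = 0.5566 / 0.7080 = 0.786

FS = 0.79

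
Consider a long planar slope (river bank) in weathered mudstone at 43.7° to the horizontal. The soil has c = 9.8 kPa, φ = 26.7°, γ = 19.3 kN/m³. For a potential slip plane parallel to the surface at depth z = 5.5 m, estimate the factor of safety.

FS = 0.71

For an infinite slope with a slip plane parallel to the surface (no pore pressure): FS = [c + γz cos²β tanφ] / [γz sinβ cosβ].
γz = 19.3·5.5 = 106.15 kN/m²
Numerator = 9.8 + 106.15·cos²43.7°·tan26.7° = 9.8 + 106.15·0.5227·0.5029 = 37.705 kPa
Denominator = 106.15·sin43.7°·cos43.7° = 106.15·0.6909·0.7230 = 53.020 kPa
FS = 37.705 / 53.020 = 0.711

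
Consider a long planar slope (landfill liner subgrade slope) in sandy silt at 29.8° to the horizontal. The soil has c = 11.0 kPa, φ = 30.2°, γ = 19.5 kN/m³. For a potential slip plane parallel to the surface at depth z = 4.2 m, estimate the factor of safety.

For an infinite slope with a slip plane parallel to the surface (no pore pressure): FS = [c + γz cos²β tanφ] / [γz sinβ cosβ].
γz = 19.5·4.2 = 81.90 kN/m²
Numerator = 11.0 + 81.90·cos²29.8°·tan30.2° = 11.0 + 81.90·0.7530·0.5820 = 46.894 kPa
Denominator = 81.90·sin29.8°·cos29.8° = 81.90·0.4970·0.8678 = 35.320 kPa
FS = 46.894 / 35.320 = 1.328

FS = 1.33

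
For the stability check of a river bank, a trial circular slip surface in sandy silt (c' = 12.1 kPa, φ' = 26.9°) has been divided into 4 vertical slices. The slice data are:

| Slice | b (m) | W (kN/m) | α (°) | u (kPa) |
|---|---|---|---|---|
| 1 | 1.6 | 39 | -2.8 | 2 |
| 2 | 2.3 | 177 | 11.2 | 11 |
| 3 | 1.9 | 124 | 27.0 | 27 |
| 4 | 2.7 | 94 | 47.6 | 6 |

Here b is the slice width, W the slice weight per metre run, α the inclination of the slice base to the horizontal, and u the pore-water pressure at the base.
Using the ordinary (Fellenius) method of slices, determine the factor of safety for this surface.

FS = 1.66

Ordinary method of slices: FS = Σ[c'·Δl_i + (W_i cosα_i − u_i·Δl_i)·tanφ'] / Σ W_i sinα_i, with Δl_i = b_i / cosα_i.
Slice 1: Δl = 1.6/cos(-2.8°) = 1.602 m; N'_1 = 39·cos(-2.8°) − 2·1.602 = 35.7; c'Δl = 19.38; W sinα = -1.9
Slice 2: Δl = 2.3/cos11.2° = 2.345 m; N'_2 = 177·cos11.2° − 11·2.345 = 147.8; c'Δl = 28.37; W sinα = 34.4
Slice 3: Δl = 1.9/cos27.0° = 2.132 m; N'_3 = 124·cos27.0° − 27·2.132 = 52.9; c'Δl = 25.80; W sinα = 56.3
Slice 4: Δl = 2.7/cos47.6° = 4.004 m; N'_4 = 94·cos47.6° − 6·4.004 = 39.4; c'Δl = 48.45; W sinα = 69.4
Σc'Δl = 122.0 kN/m; ΣN' = 275.9 kN/m; ΣW sinα = 158.2 kN/m
Resisting = 122.0 + 275.9·tan26.9° = 122.0 + 140.0 = 262.0 kN/m
FS = 262.0 / 158.2 = 1.656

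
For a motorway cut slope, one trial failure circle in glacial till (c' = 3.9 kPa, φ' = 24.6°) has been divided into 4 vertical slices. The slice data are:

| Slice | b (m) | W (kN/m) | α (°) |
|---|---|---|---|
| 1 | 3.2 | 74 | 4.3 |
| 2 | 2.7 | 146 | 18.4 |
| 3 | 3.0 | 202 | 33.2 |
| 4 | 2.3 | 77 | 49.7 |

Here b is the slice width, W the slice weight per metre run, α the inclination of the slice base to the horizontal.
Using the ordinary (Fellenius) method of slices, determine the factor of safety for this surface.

FS = 1.13

Ordinary method of slices: FS = Σ[c'·Δl_i + (W_i cosα_i)·tanφ'] / Σ W_i sinα_i, with Δl_i = b_i / cosα_i.
Slice 1: Δl = 3.2/cos4.3° = 3.209 m; N'_1 = 74·cos4.3° = 73.8; c'Δl = 12.52; W sinα = 5.5
Slice 2: Δl = 2.7/cos18.4° = 2.845 m; N'_2 = 146·cos18.4° = 138.5; c'Δl = 11.10; W sinα = 46.1
Slice 3: Δl = 3.0/cos33.2° = 3.585 m; N'_3 = 202·cos33.2° = 169.0; c'Δl = 13.98; W sinα = 110.6
Slice 4: Δl = 2.3/cos49.7° = 3.556 m; N'_4 = 77·cos49.7° = 49.8; c'Δl = 13.87; W sinα = 58.7
Σc'Δl = 51.5 kN/m; ΣN' = 431.2 kN/m; ΣW sinα = 221.0 kN/m
Resisting = 51.5 + 431.2·tan24.6° = 51.5 + 197.4 = 248.9 kN/m
FS = 248.9 / 221.0 = 1.126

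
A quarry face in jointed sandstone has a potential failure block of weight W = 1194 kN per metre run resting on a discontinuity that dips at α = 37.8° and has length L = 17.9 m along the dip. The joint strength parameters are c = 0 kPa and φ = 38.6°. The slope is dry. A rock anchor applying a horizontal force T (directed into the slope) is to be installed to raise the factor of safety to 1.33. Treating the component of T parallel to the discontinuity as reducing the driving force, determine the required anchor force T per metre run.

Resolving forces along and normal to the sliding plane, with the horizontal anchor force T adding T·sinα to the effective normal force and T·cosα acting up the plane against the driving force:
FS = [cL + (W cosα + T sinα) tanφ] / [W sinα − T cosα]
Without the anchor: N' = 943.4 kN/m, driving T_d = 731.8 kN/m, resisting R = 0·17.9 + 943.4·tan38.6° = 753.1 kN/m, FS = 1.03.
Setting FS = 1.33 and solving for T:
1.33·(731.8 − T cos37.8°) = 753.1 + T sin37.8°·tan38.6°
T·(sin37.8°·tan38.6° + 1.33·cos37.8°) = 1.33·731.8 − 753.1
T·(0.6129·0.7983 + 1.33·0.7902) = 973.3 − 753.1 = 220.2
T·1.5402 = 220.2
T = 142.9 kN/m

T = 143 kN/m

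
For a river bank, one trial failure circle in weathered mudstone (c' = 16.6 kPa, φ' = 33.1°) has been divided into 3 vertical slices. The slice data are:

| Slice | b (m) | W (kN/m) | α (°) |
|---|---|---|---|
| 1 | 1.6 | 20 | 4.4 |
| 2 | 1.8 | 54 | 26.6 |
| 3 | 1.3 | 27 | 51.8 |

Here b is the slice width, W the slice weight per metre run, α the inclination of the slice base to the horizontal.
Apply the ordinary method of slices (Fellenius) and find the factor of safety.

FS = 3.20

Ordinary method of slices: FS = Σ[c'·Δl_i + (W_i cosα_i)·tanφ'] / Σ W_i sinα_i, with Δl_i = b_i / cosα_i.
Slice 1: Δl = 1.6/cos4.4° = 1.605 m; N'_1 = 20·cos4.4° = 19.9; c'Δl = 26.64; W sinα = 1.5
Slice 2: Δl = 1.8/cos26.6° = 2.013 m; N'_2 = 54·cos26.6° = 48.3; c'Δl = 33.42; W sinα = 24.2
Slice 3: Δl = 1.3/cos51.8° = 2.102 m; N'_3 = 27·cos51.8° = 16.7; c'Δl = 34.90; W sinα = 21.2
Σc'Δl = 95.0 kN/m; ΣN' = 84.9 kN/m; ΣW sinα = 46.9 kN/m
Resisting = 95.0 + 84.9·tan33.1° = 95.0 + 55.4 = 150.3 kN/m
FS = 150.3 / 46.9 = 3.203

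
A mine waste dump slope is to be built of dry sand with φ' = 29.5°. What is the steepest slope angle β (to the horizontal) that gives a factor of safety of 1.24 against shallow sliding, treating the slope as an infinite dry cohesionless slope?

For an infinite dry cohesionless slope FS = tanφ'/tanβ, so tanβ = tanφ' / FS.
tanβ = tan29.5° / 1.24 = 0.5658 / 1.24 = 0.4563
β = arctan(0.4563) = 24.53°

β = 24.5°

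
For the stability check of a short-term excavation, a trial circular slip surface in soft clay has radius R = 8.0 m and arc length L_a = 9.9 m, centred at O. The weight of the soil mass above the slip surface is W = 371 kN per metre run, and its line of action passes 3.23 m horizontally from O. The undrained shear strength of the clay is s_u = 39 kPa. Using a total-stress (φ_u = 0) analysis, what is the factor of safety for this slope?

Taking moments about the centre O, the resisting moment is provided by the undrained shear strength acting along the arc:
M_R = s_u·L_a·R = 39·9.90·8.0 = 3088.8 kN·m/m
M_D = W·d = 371·3.23 = 1198.3 kN·m/m
FS = M_R / M_D = 3088.8 / 1198.3 = 2.578

FS = 2.58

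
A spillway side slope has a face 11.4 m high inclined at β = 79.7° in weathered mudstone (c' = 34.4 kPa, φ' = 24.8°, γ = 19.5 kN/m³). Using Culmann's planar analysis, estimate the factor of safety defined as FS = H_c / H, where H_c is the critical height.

FS = 1.30

H_c = (4c'/γ) · sinβ cosφ' / [1 − cos(β − φ')]
    = (4·34.4/19.5) · sin79.7°·cos24.8° / [1 − cos54.9°]
    = 7.056 · 0.8931 / 0.4250 = 14.83 m
FS = H_c / H = 14.83 / 11.4 = 1.301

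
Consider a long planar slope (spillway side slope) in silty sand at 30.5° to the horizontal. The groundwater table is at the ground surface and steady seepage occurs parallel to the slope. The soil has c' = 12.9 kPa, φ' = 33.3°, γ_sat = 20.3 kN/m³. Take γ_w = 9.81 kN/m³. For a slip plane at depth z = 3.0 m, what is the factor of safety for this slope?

FS = 1.06

With seepage parallel to the slope and the water table at the surface, the effective normal stress on the slip plane uses the buoyant unit weight γ' = γ_sat − γ_w while the driving shear stress uses γ_sat:
FS = [c' + γ' z cos²β tanφ'] / [γ_sat z sinβ cosβ]
γ' = 20.3 − 9.81 = 10.49 kN/m³
Numerator = 12.9 + 10.49·3.0·cos²30.5°·tan33.3° = 12.9 + 10.49·3.0·0.7424·0.6569 = 28.247 kPa
Denominator = 20.3·3.0·sin30.5°·cos30.5° = 20.3·3.0·0.5075·0.8616 = 26.632 kPa
FS = 28.247 / 26.632 = 1.061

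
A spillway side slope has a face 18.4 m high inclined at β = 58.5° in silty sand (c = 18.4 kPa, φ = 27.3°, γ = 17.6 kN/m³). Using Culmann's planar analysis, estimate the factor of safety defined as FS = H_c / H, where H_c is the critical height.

H_c = (4c/γ) · sinβ cosφ / [1 − cos(β − φ)]
    = (4·18.4/17.6) · sin58.5°·cos27.3° / [1 − cos31.2°]
    = 4.182 · 0.7577 / 0.1446 = 21.91 m
FS = H_c / H = 21.91 / 18.4 = 1.191

FS = 1.19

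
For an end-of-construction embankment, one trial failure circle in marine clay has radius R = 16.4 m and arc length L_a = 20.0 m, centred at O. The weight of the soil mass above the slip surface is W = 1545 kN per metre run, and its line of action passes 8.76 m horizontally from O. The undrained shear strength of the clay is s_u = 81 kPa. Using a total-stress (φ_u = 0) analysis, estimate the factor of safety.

Taking moments about the centre O, the resisting moment is provided by the undrained shear strength acting along the arc:
M_R = s_u·L_a·R = 81·20.00·16.4 = 26568.0 kN·m/m
M_D = W·d = 1545·8.76 = 13534.2 kN·m/m
FS = M_R / M_D = 26568.0 / 13534.2 = 1.963

FS = 1.96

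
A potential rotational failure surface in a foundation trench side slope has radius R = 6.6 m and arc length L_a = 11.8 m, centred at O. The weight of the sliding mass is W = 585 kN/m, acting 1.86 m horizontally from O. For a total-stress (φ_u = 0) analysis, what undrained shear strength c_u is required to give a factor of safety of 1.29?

c_u = 18.0 kPa

FS = c_u·L_a·R / (W·d), so c_u = FS·W·d / (L_a·R).
c_u = 1.29·585·1.86 / (11.80·6.6) = 1403.6 / 77.88 = 18.02 kPa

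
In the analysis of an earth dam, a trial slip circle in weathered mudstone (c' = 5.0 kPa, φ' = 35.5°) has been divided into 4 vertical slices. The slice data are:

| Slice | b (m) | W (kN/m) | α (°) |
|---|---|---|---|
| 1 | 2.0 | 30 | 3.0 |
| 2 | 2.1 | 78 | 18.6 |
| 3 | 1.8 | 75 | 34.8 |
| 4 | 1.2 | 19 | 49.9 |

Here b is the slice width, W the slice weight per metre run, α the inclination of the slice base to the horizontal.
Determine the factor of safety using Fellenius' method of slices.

FS = 2.01

Ordinary method of slices: FS = Σ[c'·Δl_i + (W_i cosα_i)·tanφ'] / Σ W_i sinα_i, with Δl_i = b_i / cosα_i.
Slice 1: Δl = 2.0/cos3.0° = 2.003 m; N'_1 = 30·cos3.0° = 30.0; c'Δl = 10.01; W sinα = 1.6
Slice 2: Δl = 2.1/cos18.6° = 2.216 m; N'_2 = 78·cos18.6° = 73.9; c'Δl = 11.08; W sinα = 24.9
Slice 3: Δl = 1.8/cos34.8° = 2.192 m; N'_3 = 75·cos34.8° = 61.6; c'Δl = 10.96; W sinα = 42.8
Slice 4: Δl = 1.2/cos49.9° = 1.863 m; N'_4 = 19·cos49.9° = 12.2; c'Δl = 9.31; W sinα = 14.5
Σc'Δl = 41.4 kN/m; ΣN' = 177.7 kN/m; ΣW sinα = 83.8 kN/m
Resisting = 41.4 + 177.7·tan35.5° = 41.4 + 126.8 = 168.1 kN/m
FS = 168.1 / 83.8 = 2.007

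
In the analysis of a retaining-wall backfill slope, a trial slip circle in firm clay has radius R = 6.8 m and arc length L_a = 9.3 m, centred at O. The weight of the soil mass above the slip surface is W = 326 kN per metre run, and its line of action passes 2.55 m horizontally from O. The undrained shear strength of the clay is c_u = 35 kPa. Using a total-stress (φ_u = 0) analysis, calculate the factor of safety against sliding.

Taking moments about the centre O, the resisting moment is provided by the undrained shear strength acting along the arc:
M_R = c_u·L_a·R = 35·9.30·6.8 = 2213.4 kN·m/m
M_D = W·d = 326·2.55 = 831.3 kN·m/m
FS = M_R / M_D = 2213.4 / 831.3 = 2.663

FS = 2.66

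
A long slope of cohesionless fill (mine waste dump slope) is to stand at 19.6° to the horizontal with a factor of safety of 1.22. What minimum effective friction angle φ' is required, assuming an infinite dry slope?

FS = tanφ'/tanβ ⇒ tanφ' = FS · tanβ = 1.22 · tan19.6° = 0.4344
φ' = arctan(0.4344) = 23.48°

φ' = 23.5°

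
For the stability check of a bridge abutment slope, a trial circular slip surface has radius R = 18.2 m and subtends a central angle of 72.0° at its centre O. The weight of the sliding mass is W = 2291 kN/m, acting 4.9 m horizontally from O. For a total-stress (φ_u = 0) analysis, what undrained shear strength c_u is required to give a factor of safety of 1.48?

FS = c_u·L_a·R / (W·d), so c_u = FS·W·d / (L_a·R).
Arc length L_a = R·θ = 18.2·(72.0°·π/180) = 18.2·1.2566 = 22.87 m
c_u = 1.48·2291·4.9 / (22.87·18.2) = 16614.3 / 416.25 = 39.91 kPa

c_u = 39.9 kPa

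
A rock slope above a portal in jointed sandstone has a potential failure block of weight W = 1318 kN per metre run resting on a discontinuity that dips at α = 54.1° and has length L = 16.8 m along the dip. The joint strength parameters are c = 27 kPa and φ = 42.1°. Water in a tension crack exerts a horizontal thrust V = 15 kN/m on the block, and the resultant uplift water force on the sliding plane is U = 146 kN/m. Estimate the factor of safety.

FS = 0.94

Resolving the block weight along and normal to the plane and applying the Mohr–Coulomb strength on the joint:
N' = W cosα − U − V sinα = 1318·cos54.1° − 146 − 15·sin54.1° = 614.7 kN/m
Driving force T = W sinα + V cosα = 1318·sin54.1° + 15·cos54.1° = 1076.4 kN/m
Resisting force R = c·L + N'·tanφ = 27·16.8 + 614.7·tan42.1° = 453.6 + 555.4 = 1009.0 kN/m
FS = R / T = 1009.0 / 1076.4 = 0.937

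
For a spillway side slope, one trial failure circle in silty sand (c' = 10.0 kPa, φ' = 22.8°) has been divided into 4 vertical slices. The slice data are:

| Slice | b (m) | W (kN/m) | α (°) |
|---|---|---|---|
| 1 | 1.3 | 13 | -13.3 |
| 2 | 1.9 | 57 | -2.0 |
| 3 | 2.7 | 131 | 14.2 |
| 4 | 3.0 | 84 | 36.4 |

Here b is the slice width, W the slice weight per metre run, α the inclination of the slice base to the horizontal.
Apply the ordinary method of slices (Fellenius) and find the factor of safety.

FS = 2.71

Ordinary method of slices: FS = Σ[c'·Δl_i + (W_i cosα_i)·tanφ'] / Σ W_i sinα_i, with Δl_i = b_i / cosα_i.
Slice 1: Δl = 1.3/cos(-13.3°) = 1.336 m; N'_1 = 13·cos(-13.3°) = 12.7; c'Δl = 13.36; W sinα = -3.0
Slice 2: Δl = 1.9/cos(-2.0°) = 1.901 m; N'_2 = 57·cos(-2.0°) = 57.0; c'Δl = 19.01; W sinα = -2.0
Slice 3: Δl = 2.7/cos14.2° = 2.785 m; N'_3 = 131·cos14.2° = 127.0; c'Δl = 27.85; W sinα = 32.1
Slice 4: Δl = 3.0/cos36.4° = 3.727 m; N'_4 = 84·cos36.4° = 67.6; c'Δl = 37.27; W sinα = 49.8
Σc'Δl = 97.5 kN/m; ΣN' = 264.2 kN/m; ΣW sinα = 77.0 kN/m
Resisting = 97.5 + 264.2·tan22.8° = 97.5 + 111.1 = 208.6 kN/m
FS = 208.6 / 77.0 = 2.709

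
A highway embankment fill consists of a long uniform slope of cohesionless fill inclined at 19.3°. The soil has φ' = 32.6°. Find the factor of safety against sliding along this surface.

For a dry cohesionless infinite slope the factor of safety is FS = tanφ' / tanβ.
FS = tan32.6° / tan19.3° = 0.6395 / 0.3502 = 1.826

FS = 1.83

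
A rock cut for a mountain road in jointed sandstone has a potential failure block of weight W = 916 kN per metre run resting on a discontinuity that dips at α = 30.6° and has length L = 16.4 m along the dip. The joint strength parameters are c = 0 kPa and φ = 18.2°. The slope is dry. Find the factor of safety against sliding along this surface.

Resolving the block weight along and normal to the plane and applying the Mohr–Coulomb strength on the joint:
N' = W cosα = 916·cos30.6° = 788.4 kN/m
Driving force T = W sinα = 916·sin30.6° = 466.3 kN/m
Resisting force R = c·L + N'·tanφ = 0·16.4 + 788.4·tan18.2° = 0.0 + 259.2 = 259.2 kN/m
FS = R / T = 259.2 / 466.3 = 0.556

FS = 0.56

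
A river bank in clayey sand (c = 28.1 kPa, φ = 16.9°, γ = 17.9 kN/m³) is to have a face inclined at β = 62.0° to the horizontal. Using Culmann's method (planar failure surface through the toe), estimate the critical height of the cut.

Culmann's analysis gives the critical failure plane at α_cr = (β + φ)/2 = (62.0 + 16.9)/2 = 39.5°, and the critical height
H_c = (4c/γ) · sinβ cosφ / [1 − cos(β − φ)]
    = (4·28.1/17.9) · sin62.0°·cos16.9° / [1 − cos(45.1°)]
    = 6.279 · 0.8829·0.9568 / [1 − 0.7059]
    = 6.279 · 0.8448 / 0.2941
    = 18.04 m

H_c = 18.04 m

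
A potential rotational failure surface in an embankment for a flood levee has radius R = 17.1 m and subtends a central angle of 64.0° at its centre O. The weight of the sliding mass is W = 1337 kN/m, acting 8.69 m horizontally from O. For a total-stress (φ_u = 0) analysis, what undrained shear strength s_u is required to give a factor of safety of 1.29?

FS = s_u·L_a·R / (W·d), so s_u = FS·W·d / (L_a·R).
Arc length L_a = R·θ = 17.1·(64.0°·π/180) = 17.1·1.1170 = 19.10 m
s_u = 1.29·1337·8.69 / (19.10·17.1) = 14987.9 / 326.63 = 45.89 kPa

s_u = 45.9 kPa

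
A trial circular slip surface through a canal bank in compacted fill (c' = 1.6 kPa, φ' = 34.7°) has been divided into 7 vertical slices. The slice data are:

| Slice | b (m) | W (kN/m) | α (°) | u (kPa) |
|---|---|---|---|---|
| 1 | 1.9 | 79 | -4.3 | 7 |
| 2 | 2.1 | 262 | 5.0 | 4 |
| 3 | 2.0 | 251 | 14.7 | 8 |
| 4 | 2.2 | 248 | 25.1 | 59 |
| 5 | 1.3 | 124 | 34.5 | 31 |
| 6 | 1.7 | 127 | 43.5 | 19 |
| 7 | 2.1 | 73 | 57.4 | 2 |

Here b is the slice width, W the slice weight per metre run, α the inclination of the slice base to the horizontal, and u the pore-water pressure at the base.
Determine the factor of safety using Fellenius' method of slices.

Ordinary method of slices: FS = Σ[c'·Δl_i + (W_i cosα_i − u_i·Δl_i)·tanφ'] / Σ W_i sinα_i, with Δl_i = b_i / cosα_i.
Slice 1: Δl = 1.9/cos(-4.3°) = 1.905 m; N'_1 = 79·cos(-4.3°) − 7·1.905 = 65.4; c'Δl = 3.05; W sinα = -5.9
Slice 2: Δl = 2.1/cos5.0° = 2.108 m; N'_2 = 262·cos5.0° − 4·2.108 = 252.6; c'Δl = 3.37; W sinα = 22.8
Slice 3: Δl = 2.0/cos14.7° = 2.068 m; N'_3 = 251·cos14.7° − 8·2.068 = 226.2; c'Δl = 3.31; W sinα = 63.7
Slice 4: Δl = 2.2/cos25.1° = 2.429 m; N'_4 = 248·cos25.1° − 59·2.429 = 81.2; c'Δl = 3.89; W sinα = 105.2
Slice 5: Δl = 1.3/cos34.5° = 1.577 m; N'_5 = 124·cos34.5° − 31·1.577 = 53.3; c'Δl = 2.52; W sinα = 70.2
Slice 6: Δl = 1.7/cos43.5° = 2.344 m; N'_6 = 127·cos43.5° − 19·2.344 = 47.6; c'Δl = 3.75; W sinα = 87.4
Slice 7: Δl = 2.1/cos57.4° = 3.898 m; N'_7 = 73·cos57.4° − 2·3.898 = 31.5; c'Δl = 6.24; W sinα = 61.5
Σc'Δl = 26.1 kN/m; ΣN' = 757.9 kN/m; ΣW sinα = 405.0 kN/m
Resisting = 26.1 + 757.9·tan34.7° = 26.1 + 524.8 = 550.9 kN/m
FS = 550.9 / 405.0 = 1.360

FS = 1.36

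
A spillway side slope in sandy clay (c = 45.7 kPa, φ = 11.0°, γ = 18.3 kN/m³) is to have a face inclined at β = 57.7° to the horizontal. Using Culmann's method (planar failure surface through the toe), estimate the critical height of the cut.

H_c = 26.38 m

Culmann's analysis gives the critical failure plane at α_cr = (β + φ)/2 = (57.7 + 11.0)/2 = 34.4°, and the critical height
H_c = (4c/γ) · sinβ cosφ / [1 − cos(β − φ)]
    = (4·45.7/18.3) · sin57.7°·cos11.0° / [1 − cos(46.7°)]
    = 9.989 · 0.8453·0.9816 / [1 − 0.6858]
    = 9.989 · 0.8297 / 0.3142
    = 26.38 m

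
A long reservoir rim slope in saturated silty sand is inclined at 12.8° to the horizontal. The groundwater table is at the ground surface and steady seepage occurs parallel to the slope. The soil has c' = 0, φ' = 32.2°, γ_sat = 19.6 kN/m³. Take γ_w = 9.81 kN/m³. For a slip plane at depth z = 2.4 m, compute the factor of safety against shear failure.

FS = 1.38

With seepage parallel to the slope and the water table at the surface, the effective normal stress on the slip plane uses the buoyant unit weight γ' = γ_sat − γ_w while the driving shear stress uses γ_sat:
FS = [c' + γ' z cos²β tanφ'] / [γ_sat z sinβ cosβ]
(For c' = 0 this reduces to FS = (γ'/γ_sat)·tanφ'/tanβ.)
γ' = 19.6 − 9.81 = 9.79 kN/m³
Numerator = 0.0 + 9.79·2.4·cos²12.8°·tan32.2° = 0.0 + 9.79·2.4·0.9509·0.6297 = 14.070 kPa
Denominator = 19.6·2.4·sin12.8°·cos12.8° = 19.6·2.4·0.2215·0.9751 = 10.163 kPa
FS = 14.070 / 10.163 = 1.384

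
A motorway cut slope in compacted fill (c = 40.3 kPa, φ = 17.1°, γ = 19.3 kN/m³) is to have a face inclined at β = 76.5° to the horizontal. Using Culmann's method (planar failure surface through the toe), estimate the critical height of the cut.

H_c = 15.81 m

Culmann's analysis gives the critical failure plane at α_cr = (β + φ)/2 = (76.5 + 17.1)/2 = 46.8°, and the critical height
H_c = (4c/γ) · sinβ cosφ / [1 − cos(β − φ)]
    = (4·40.3/19.3) · sin76.5°·cos17.1° / [1 − cos(59.4°)]
    = 8.352 · 0.9724·0.9558 / [1 − 0.5090]
    = 8.352 · 0.9294 / 0.4910
    = 15.81 m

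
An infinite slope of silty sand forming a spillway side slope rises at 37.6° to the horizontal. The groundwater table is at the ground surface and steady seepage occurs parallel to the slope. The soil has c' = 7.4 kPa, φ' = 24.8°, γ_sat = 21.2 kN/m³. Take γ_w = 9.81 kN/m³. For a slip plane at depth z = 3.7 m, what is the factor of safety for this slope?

With seepage parallel to the slope and the water table at the surface, the effective normal stress on the slip plane uses the buoyant unit weight γ' = γ_sat − γ_w while the driving shear stress uses γ_sat:
FS = [c' + γ' z cos²β tanφ'] / [γ_sat z sinβ cosβ]
γ' = 21.2 − 9.81 = 11.39 kN/m³
Numerator = 7.4 + 11.39·3.7·cos²37.6°·tan24.8° = 7.4 + 11.39·3.7·0.6277·0.4621 = 19.624 kPa
Denominator = 21.2·3.7·sin37.6°·cos37.6° = 21.2·3.7·0.6101·0.7923 = 37.919 kPa
FS = 19.624 / 37.919 = 0.518

FS = 0.52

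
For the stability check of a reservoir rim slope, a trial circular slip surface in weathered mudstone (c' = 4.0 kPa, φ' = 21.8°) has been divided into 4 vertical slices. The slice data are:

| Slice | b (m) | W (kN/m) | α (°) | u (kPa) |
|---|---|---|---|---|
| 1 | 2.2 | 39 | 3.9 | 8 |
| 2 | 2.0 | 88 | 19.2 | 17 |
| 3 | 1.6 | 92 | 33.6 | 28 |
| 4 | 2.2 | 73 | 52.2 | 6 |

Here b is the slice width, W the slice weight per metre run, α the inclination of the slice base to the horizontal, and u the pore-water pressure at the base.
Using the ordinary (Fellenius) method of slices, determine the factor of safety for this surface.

FS = 0.61

Ordinary method of slices: FS = Σ[c'·Δl_i + (W_i cosα_i − u_i·Δl_i)·tanφ'] / Σ W_i sinα_i, with Δl_i = b_i / cosα_i.
Slice 1: Δl = 2.2/cos3.9° = 2.205 m; N'_1 = 39·cos3.9° − 8·2.205 = 21.3; c'Δl = 8.82; W sinα = 2.7
Slice 2: Δl = 2.0/cos19.2° = 2.118 m; N'_2 = 88·cos19.2° − 17·2.118 = 47.1; c'Δl = 8.47; W sinα = 28.9
Slice 3: Δl = 1.6/cos33.6° = 1.921 m; N'_3 = 92·cos33.6° − 28·1.921 = 22.8; c'Δl = 7.68; W sinα = 50.9
Slice 4: Δl = 2.2/cos52.2° = 3.589 m; N'_4 = 73·cos52.2° − 6·3.589 = 23.2; c'Δl = 14.36; W sinα = 57.7
Σc'Δl = 39.3 kN/m; ΣN' = 114.4 kN/m; ΣW sinα = 140.2 kN/m
Resisting = 39.3 + 114.4·tan21.8° = 39.3 + 45.8 = 85.1 kN/m
FS = 85.1 / 140.2 = 0.607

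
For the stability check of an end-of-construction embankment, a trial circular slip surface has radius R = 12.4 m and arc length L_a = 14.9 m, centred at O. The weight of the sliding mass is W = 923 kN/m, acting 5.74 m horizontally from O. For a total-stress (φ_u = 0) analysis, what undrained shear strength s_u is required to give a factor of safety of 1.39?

FS = s_u·L_a·R / (W·d), so s_u = FS·W·d / (L_a·R).
s_u = 1.39·923·5.74 / (14.90·12.4) = 7364.2 / 184.76 = 39.86 kPa

s_u = 39.9 kPa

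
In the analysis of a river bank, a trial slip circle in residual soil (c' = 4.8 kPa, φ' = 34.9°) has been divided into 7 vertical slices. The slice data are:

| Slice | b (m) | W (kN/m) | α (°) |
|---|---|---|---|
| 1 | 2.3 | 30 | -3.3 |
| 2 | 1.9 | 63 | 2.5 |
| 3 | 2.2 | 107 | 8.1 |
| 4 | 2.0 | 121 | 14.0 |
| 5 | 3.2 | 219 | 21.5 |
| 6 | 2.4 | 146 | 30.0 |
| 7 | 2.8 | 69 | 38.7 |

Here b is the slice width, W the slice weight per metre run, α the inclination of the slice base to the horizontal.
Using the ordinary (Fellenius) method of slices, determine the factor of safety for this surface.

FS = 2.38

Ordinary method of slices: FS = Σ[c'·Δl_i + (W_i cosα_i)·tanφ'] / Σ W_i sinα_i, with Δl_i = b_i / cosα_i.
Slice 1: Δl = 2.3/cos(-3.3°) = 2.304 m; N'_1 = 30·cos(-3.3°) = 30.0; c'Δl = 11.06; W sinα = -1.7
Slice 2: Δl = 1.9/cos2.5° = 1.902 m; N'_2 = 63·cos2.5° = 62.9; c'Δl = 9.13; W sinα = 2.7
Slice 3: Δl = 2.2/cos8.1° = 2.222 m; N'_3 = 107·cos8.1° = 105.9; c'Δl = 10.67; W sinα = 15.1
Slice 4: Δl = 2.0/cos14.0° = 2.061 m; N'_4 = 121·cos14.0° = 117.4; c'Δl = 9.89; W sinα = 29.3
Slice 5: Δl = 3.2/cos21.5° = 3.439 m; N'_5 = 219·cos21.5° = 203.8; c'Δl = 16.51; W sinα = 80.3
Slice 6: Δl = 2.4/cos30.0° = 2.771 m; N'_6 = 146·cos30.0° = 126.4; c'Δl = 13.30; W sinα = 73.0
Slice 7: Δl = 2.8/cos38.7° = 3.588 m; N'_7 = 69·cos38.7° = 53.8; c'Δl = 17.22; W sinα = 43.1
Σc'Δl = 87.8 kN/m; ΣN' = 700.3 kN/m; ΣW sinα = 241.8 kN/m
Resisting = 87.8 + 700.3·tan34.9° = 87.8 + 488.5 = 576.3 kN/m
FS = 576.3 / 241.8 = 2.384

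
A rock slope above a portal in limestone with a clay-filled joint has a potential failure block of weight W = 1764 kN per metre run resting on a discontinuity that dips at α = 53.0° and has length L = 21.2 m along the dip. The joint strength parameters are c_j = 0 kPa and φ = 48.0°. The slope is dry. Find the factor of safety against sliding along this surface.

Resolving the block weight along and normal to the plane and applying the Mohr–Coulomb strength on the joint:
N' = W cosα = 1764·cos53.0° = 1061.6 kN/m
Driving force T = W sinα = 1764·sin53.0° = 1408.8 kN/m
Resisting force R = c_j·L + N'·tanφ = 0·21.2 + 1061.6·tan48.0° = 0.0 + 1179.0 = 1179.0 kN/m
FS = R / T = 1179.0 / 1408.8 = 0.837

FS = 0.84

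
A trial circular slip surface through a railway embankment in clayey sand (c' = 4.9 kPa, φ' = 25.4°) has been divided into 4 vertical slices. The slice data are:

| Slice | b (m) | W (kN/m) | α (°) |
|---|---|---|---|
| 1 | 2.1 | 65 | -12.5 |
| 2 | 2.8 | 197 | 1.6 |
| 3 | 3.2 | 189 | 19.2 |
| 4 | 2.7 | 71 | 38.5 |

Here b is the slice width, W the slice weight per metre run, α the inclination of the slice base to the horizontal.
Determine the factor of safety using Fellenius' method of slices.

Ordinary method of slices: FS = Σ[c'·Δl_i + (W_i cosα_i)·tanφ'] / Σ W_i sinα_i, with Δl_i = b_i / cosα_i.
Slice 1: Δl = 2.1/cos(-12.5°) = 2.151 m; N'_1 = 65·cos(-12.5°) = 63.5; c'Δl = 10.54; W sinα = -14.1
Slice 2: Δl = 2.8/cos1.6° = 2.801 m; N'_2 = 197·cos1.6° = 196.9; c'Δl = 13.73; W sinα = 5.5
Slice 3: Δl = 3.2/cos19.2° = 3.388 m; N'_3 = 189·cos19.2° = 178.5; c'Δl = 16.60; W sinα = 62.2
Slice 4: Δl = 2.7/cos38.5° = 3.450 m; N'_4 = 71·cos38.5° = 55.6; c'Δl = 16.91; W sinα = 44.2
Σc'Δl = 57.8 kN/m; ΣN' = 494.4 kN/m; ΣW sinα = 97.8 kN/m
Resisting = 57.8 + 494.4·tan25.4° = 57.8 + 234.8 = 292.5 kN/m
FS = 292.5 / 97.8 = 2.992

FS = 2.99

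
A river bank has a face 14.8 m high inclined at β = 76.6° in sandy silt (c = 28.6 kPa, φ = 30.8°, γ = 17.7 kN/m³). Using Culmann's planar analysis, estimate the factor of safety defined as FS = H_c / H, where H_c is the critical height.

FS = 1.20

H_c = (4c/γ) · sinβ cosφ / [1 − cos(β − φ)]
    = (4·28.6/17.7) · sin76.6°·cos30.8° / [1 − cos45.8°]
    = 6.463 · 0.8356 / 0.3028 = 17.83 m
FS = H_c / H = 17.83 / 14.8 = 1.205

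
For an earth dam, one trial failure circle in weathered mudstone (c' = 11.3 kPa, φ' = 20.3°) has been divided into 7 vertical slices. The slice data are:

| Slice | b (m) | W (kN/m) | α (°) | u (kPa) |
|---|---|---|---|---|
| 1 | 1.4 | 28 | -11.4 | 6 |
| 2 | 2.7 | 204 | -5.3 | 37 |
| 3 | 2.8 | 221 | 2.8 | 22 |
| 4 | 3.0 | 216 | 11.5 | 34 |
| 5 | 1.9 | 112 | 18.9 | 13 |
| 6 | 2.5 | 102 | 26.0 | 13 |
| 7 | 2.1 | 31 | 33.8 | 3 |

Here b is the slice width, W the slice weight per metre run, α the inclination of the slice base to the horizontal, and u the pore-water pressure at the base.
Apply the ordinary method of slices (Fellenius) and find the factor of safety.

Ordinary method of slices: FS = Σ[c'·Δl_i + (W_i cosα_i − u_i·Δl_i)·tanφ'] / Σ W_i sinα_i, with Δl_i = b_i / cosα_i.
Slice 1: Δl = 1.4/cos(-11.4°) = 1.428 m; N'_1 = 28·cos(-11.4°) − 6·1.428 = 18.9; c'Δl = 16.14; W sinα = -5.5
Slice 2: Δl = 2.7/cos(-5.3°) = 2.712 m; N'_2 = 204·cos(-5.3°) − 37·2.712 = 102.8; c'Δl = 30.64; W sinα = -18.8
Slice 3: Δl = 2.8/cos2.8° = 2.803 m; N'_3 = 221·cos2.8° − 22·2.803 = 159.1; c'Δl = 31.68; W sinα = 10.8
Slice 4: Δl = 3.0/cos11.5° = 3.061 m; N'_4 = 216·cos11.5° − 34·3.061 = 107.6; c'Δl = 34.59; W sinα = 43.1
Slice 5: Δl = 1.9/cos18.9° = 2.008 m; N'_5 = 112·cos18.9° − 13·2.008 = 79.9; c'Δl = 22.69; W sinα = 36.3
Slice 6: Δl = 2.5/cos26.0° = 2.782 m; N'_6 = 102·cos26.0° − 13·2.782 = 55.5; c'Δl = 31.43; W sinα = 44.7
Slice 7: Δl = 2.1/cos33.8° = 2.527 m; N'_7 = 31·cos33.8° − 3·2.527 = 18.2; c'Δl = 28.56; W sinα = 17.2
Σc'Δl = 195.7 kN/m; ΣN' = 541.9 kN/m; ΣW sinα = 127.7 kN/m
Resisting = 195.7 + 541.9·tan20.3° = 195.7 + 200.4 = 396.2 kN/m
FS = 396.2 / 127.7 = 3.102

FS = 3.10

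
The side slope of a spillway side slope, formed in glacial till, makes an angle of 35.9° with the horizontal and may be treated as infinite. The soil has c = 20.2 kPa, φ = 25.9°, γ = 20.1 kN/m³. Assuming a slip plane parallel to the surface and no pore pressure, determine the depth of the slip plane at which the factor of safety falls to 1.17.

z = 4.24 m

Setting FS = 1.17 in FS = [c + γz cos²β tanφ] / [γz sinβ cosβ] and solving for z:
z = c / [γ cosβ (FS·sinβ − cosβ·tanφ)]
  = 20.2 / [20.1·cos35.9°·(1.17·sin35.9° − cos35.9°·tan25.9°)]
  = 20.2 / [20.1·0.8100·(1.17·0.5864 − 0.8100·0.4856)]
  = 20.2 / 4.7660 = 4.238 m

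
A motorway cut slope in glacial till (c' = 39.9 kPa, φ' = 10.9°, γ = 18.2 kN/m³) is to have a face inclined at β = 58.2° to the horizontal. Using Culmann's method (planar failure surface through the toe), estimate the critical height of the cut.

Culmann's analysis gives the critical failure plane at α_cr = (β + φ')/2 = (58.2 + 10.9)/2 = 34.6°, and the critical height
H_c = (4c'/γ) · sinβ cosφ' / [1 − cos(β − φ')]
    = (4·39.9/18.2) · sin58.2°·cos10.9° / [1 − cos(47.3°)]
    = 8.769 · 0.8499·0.9820 / [1 − 0.6782]
    = 8.769 · 0.8346 / 0.3218
    = 22.74 m

H_c = 22.74 m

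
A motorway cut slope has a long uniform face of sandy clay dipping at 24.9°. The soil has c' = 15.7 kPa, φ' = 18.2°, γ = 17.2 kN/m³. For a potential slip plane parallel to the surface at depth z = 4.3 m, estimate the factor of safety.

For an infinite slope with a slip plane parallel to the surface (no pore pressure): FS = [c' + γz cos²β tanφ'] / [γz sinβ cosβ].
γz = 17.2·4.3 = 73.96 kN/m²
Numerator = 15.7 + 73.96·cos²24.9°·tan18.2° = 15.7 + 73.96·0.8227·0.3288 = 35.706 kPa
Denominator = 73.96·sin24.9°·cos24.9° = 73.96·0.4210·0.9070 = 28.245 kPa
FS = 35.706 / 28.245 = 1.264

FS = 1.26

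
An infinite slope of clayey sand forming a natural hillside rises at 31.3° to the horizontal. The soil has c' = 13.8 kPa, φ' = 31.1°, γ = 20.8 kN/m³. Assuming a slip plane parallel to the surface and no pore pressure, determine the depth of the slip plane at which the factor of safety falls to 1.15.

Setting FS = 1.15 in FS = [c' + γz cos²β tanφ'] / [γz sinβ cosβ] and solving for z:
z = c' / [γ cosβ (FS·sinβ − cosβ·tanφ')]
  = 13.8 / [20.8·cos31.3°·(1.15·sin31.3° − cos31.3°·tan31.1°)]
  = 13.8 / [20.8·0.8545·(1.15·0.5195 − 0.8545·0.6032)]
  = 13.8 / 1.4574 = 9.469 m

z = 9.47 m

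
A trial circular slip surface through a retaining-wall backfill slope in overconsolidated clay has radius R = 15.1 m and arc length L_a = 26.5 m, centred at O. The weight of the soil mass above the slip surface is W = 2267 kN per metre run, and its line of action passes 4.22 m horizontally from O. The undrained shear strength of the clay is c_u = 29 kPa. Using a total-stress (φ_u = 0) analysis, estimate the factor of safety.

Taking moments about the centre O, the resisting moment is provided by the undrained shear strength acting along the arc:
M_R = c_u·L_a·R = 29·26.50·15.1 = 11604.4 kN·m/m
M_D = W·d = 2267·4.22 = 9566.7 kN·m/m
FS = M_R / M_D = 11604.4 / 9566.7 = 1.213

FS = 1.21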